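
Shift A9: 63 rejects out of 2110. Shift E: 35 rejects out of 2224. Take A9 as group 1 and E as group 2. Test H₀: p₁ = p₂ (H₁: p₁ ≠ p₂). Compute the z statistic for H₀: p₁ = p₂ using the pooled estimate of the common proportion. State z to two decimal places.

z = 3.13

p̂₁ = 63/2110 = 0.029858, p̂₂ = 35/2224 = 0.015737.
Pooled p̂ = (63+35)/(2110+2224) = 98/4334 = 0.022612.
SE = √(0.0221006 × 0.000923574) = 0.004518.
z = (0.029858 − 0.015737)/0.004518 = 0.014121/0.004518 = 3.13.
p-value = 2·P(Z > 3.125) ≈ 0.0018.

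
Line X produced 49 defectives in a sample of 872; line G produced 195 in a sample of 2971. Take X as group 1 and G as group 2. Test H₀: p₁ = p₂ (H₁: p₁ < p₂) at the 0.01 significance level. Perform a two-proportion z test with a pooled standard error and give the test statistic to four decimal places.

z = -1.0053

p̂₁ = 49/872 = 0.0561927, p̂₂ = 195/2971 = 0.0656345.
Pooled p̂ = (49+195)/(872+2971) = 244/3843 = 0.0634921.
SE = √(0.0594608 × 0.00148338) = 0.0093916.
z = (0.0561927 − 0.0656345)/0.0093916 = -0.0094418/0.0093916 = -1.0053.
p-value = P(Z < -1.005) ≈ 0.1574, so at α = 0.01 we fail to reject H₀.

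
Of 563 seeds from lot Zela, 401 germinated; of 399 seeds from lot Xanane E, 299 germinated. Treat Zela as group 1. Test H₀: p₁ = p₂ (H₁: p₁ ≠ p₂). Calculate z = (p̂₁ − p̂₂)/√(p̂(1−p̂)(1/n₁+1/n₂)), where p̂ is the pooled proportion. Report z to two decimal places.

z = -1.27

p̂₁ = 401/563 ≈ 0.7123, p̂₂ = 299/399 ≈ 0.7494.
Pooled p̂ = (401+299)/(563+399) = 700/962 = 0.7277.
SE = √(0.198175 × 0.00428246) = 0.0291.
z = (0.7123 − 0.7494)/0.0291 = -0.0371/0.0291 = -1.27.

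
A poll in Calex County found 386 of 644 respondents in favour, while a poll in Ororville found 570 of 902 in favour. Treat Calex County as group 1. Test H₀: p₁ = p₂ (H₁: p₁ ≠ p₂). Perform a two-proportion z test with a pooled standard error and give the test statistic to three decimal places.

p̂₁ = 386/644 ≈ 0.59938, p̂₂ = 570/902 ≈ 0.63193.
Pooled p̂ = (386+570)/(644+902) = 956/1546 = 0.61837.
SE = √(0.235989 × 0.00266144) = 0.02506.
z = (0.59938 − 0.63193)/0.02506 = -0.03255/0.02506 = -1.299.

z = -1.299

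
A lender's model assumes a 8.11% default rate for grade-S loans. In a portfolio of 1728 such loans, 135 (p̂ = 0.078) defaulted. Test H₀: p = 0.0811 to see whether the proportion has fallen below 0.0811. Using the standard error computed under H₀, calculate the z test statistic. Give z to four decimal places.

p̂ = 135/1728 = 0.078125.
Standard error under H₀: √(0.0811×0.9189/1728) = 0.006567.
z = (0.078125 − 0.0811)/0.006567 = -0.002975/0.006567 = -0.4530.
p-value = P(Z < -0.453) ≈ 0.3253.

z = -0.4530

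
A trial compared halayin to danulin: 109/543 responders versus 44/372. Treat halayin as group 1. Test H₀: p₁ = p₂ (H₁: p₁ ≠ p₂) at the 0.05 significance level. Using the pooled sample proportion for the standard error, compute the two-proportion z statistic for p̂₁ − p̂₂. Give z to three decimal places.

p̂₁ = 109/543 ≈ 0.20074, p̂₂ = 44/372 ≈ 0.11828.
Pooled p̂ = (109+44)/(543+372) = 153/915 = 0.16721.
SE = √(p̂(1−p̂)(1/n₁+1/n₂)) = √(0.16721·0.83279·0.00452979) = √(0.000630787) = 0.02512.
z = (0.20074 − 0.11828)/0.02512 = 0.08246/0.02512 = 3.283.
p-value = 2·P(Z > 3.283) ≈ 0.0010, so at α = 0.05 we reject H₀.

z = 3.283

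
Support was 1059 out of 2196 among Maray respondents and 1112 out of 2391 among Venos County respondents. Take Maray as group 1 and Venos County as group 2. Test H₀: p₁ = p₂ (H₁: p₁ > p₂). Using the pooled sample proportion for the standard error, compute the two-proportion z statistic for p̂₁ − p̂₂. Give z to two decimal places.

p̂₁ = 1059/2196 ≈ 0.4822, p̂₂ = 1112/2391 ≈ 0.4651.
Pooled p̂ = (1059+1112)/(2196+2391) = 2171/4587 = 0.4733.
SE = √(p̂(1−p̂)(1/n₁+1/n₂)) = √(0.4733·0.5267·0.000873608) = √(0.000217779) = 0.0148.
z = (0.4822 − 0.4651)/0.0148 = 0.0171/0.0148 = 1.16.
p-value = P(Z > 1.163) ≈ 0.1224.

z = 1.16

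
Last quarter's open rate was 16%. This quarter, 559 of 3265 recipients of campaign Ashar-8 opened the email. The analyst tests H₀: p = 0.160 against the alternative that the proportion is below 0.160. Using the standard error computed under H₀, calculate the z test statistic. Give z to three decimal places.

p̂ = 559/3265 ≈ 0.171210.
Under H₀, SE = √(0.16·0.84/3265) = √(4.11639e-05) = 0.006416.
z = (0.171210 − 0.16)/0.006416 = 0.011210/0.006416 = 1.747.
p-value = P(Z < 1.747) ≈ 0.9597.

z = 1.747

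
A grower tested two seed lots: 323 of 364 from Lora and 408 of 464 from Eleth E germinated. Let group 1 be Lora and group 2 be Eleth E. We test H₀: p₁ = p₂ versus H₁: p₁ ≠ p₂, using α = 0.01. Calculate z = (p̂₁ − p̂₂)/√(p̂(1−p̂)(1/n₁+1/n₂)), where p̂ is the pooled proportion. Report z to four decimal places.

p̂₁ = 323/364 = 0.887363, p̂₂ = 408/464 = 0.879310.
Pooled p̂ = (323+408)/(364+464) = 731/828 = 0.882850.
SE = √(p̂(1−p̂)(1/n₁+1/n₂)) = √(0.882850·0.117150·0.00490243) = √(0.000507037) = 0.022517.
z = (0.887363 − 0.879310)/0.022517 = 0.008053/0.022517 = 0.3576.
p-value = 2·P(Z > 0.358) ≈ 0.7206. With α = 0.01, fail to reject H₀.

z = 0.3576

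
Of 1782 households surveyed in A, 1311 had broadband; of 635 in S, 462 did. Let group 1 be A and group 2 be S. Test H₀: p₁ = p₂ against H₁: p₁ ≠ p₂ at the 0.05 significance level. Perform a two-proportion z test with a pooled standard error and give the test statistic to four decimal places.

z = 0.3980

p̂₁ = 1311/1782 = 0.735690, p̂₂ = 462/635 = 0.727559.
Pooled p̂ = (1311+462)/(1782+635) = 1773/2417 = 0.733554.
SE = √(p̂(1−p̂)(1/n₁+1/n₂)) = √(0.733554·0.266446·0.00213597) = √(0.000417481) = 0.020432.
z = (0.735690 − 0.727559)/0.020432 = 0.008131/0.020432 = 0.3980.
p-value = 2·P(Z > 0.398) ≈ 0.6907. With α = 0.05, fail to reject H₀.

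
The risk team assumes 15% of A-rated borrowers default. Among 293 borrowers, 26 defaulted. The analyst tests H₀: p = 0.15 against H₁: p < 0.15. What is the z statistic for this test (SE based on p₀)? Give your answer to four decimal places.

z = -2.9368

p̂ = 26/293 ≈ 0.0887372.
Under H₀, SE = √(0.15·0.85/293) = √(0.000435154) = 0.0208603.
z = (0.0887372 − 0.15)/0.0208603 = -0.0612628/0.0208603 = -2.9368.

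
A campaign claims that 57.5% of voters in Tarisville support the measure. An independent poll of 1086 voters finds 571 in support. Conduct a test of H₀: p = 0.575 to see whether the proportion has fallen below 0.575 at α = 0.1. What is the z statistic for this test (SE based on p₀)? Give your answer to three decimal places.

p̂ = 571/1086 = 0.52578.
Standard error under H₀: √(0.575×0.425/1086) = 0.01500.
z = (0.52578 − 0.575)/0.01500 = -0.04922/0.01500 = -3.281.
p-value = P(Z < -3.281) ≈ 0.0005, so at α = 0.1 we reject H₀.

z = -3.281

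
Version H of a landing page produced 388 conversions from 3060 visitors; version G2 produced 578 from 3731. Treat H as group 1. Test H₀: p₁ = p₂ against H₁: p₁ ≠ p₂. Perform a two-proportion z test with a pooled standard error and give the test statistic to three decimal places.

p̂₁ = 388/3060 = 0.126797, p̂₂ = 578/3731 = 0.154918.
Pooled p̂ = (388+578)/(3060+3731) = 966/6791 = 0.142247.
SE = √(p̂(1−p̂)(1/n₁+1/n₂)) = √(0.142247·0.857753·0.000594822) = √(7.25759e-05) = 0.008519.
z = (0.126797 − 0.154918)/0.008519 = -0.028121/0.008519 = -3.301.

z = -3.301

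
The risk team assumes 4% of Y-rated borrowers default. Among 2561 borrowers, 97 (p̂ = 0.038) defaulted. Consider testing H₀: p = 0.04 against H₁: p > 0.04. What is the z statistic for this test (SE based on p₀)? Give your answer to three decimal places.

z = -0.549

p̂ = 97/2561 ≈ 0.037876.
SE = √(p₀(1−p₀)/n) = √(0.0384/2561) = 0.003872.
z = (0.037876 − 0.04)/0.003872 = -0.002124/0.003872 = -0.549.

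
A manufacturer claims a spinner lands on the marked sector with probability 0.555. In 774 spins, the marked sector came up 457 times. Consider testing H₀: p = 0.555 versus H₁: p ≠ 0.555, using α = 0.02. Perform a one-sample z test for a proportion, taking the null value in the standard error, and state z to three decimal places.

p̂ = 457/774 = 0.59044.
Standard error under H₀: √(0.555×0.445/774) = 0.01786.
z = (0.59044 − 0.555)/0.01786 = 0.03544/0.01786 = 1.984.
Two-sided p-value ≈ 2·Φ(−1.984) = 0.0473. With α = 0.02, fail to reject H₀.

z = 1.984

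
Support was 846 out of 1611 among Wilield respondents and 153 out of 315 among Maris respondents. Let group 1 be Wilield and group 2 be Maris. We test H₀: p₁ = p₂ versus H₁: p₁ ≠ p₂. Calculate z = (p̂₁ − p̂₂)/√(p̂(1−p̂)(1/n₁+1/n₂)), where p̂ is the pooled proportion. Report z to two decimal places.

z = 1.28

p̂₁ = 846/1611 = 0.5251, p̂₂ = 153/315 = 0.4857.
Pooled p̂ = (846+153)/(1611+315) = 999/1926 = 0.5187.
SE = √(0.249651 × 0.00379534) = 0.0308.
z = (0.5251 − 0.4857)/0.0308 = 0.0394/0.0308 = 1.28.
Two-sided p-value ≈ 2·Φ(−1.281) = 0.2003.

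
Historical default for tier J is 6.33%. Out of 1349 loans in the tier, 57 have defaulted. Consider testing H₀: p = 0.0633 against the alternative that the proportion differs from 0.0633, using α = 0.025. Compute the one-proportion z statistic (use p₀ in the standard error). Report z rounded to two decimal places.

p̂ = 57/1349 ≈ 0.04225.
Under H₀, SE = √(0.0633·0.9367/1349) = √(4.39534e-05) = 0.00663.
z = (0.04225 − 0.0633)/0.00663 = -0.02105/0.00663 = -3.17.
Two-sided p-value ≈ 2·Φ(−3.175) = 0.0015; since p < α = 0.025, reject H₀.

z = -3.17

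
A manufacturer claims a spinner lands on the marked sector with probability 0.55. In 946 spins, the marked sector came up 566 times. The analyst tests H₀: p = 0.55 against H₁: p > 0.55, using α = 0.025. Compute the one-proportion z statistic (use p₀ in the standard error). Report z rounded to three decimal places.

z = 2.987

p̂ = 566/946 = 0.598309.
Under H₀, SE = √(0.55·0.45/946) = √(0.000261628) = 0.016175.
z = (0.598309 − 0.55)/0.016175 = 0.048309/0.016175 = 2.987.
p-value = P(Z > 2.987) ≈ 0.0014; since p < α = 0.025, reject H₀.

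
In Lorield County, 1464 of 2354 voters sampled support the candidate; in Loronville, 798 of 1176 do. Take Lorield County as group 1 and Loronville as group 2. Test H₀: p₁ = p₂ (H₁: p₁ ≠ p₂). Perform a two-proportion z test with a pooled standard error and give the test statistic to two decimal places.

z = -3.31

p̂₁ = 1464/2354 ≈ 0.62192, p̂₂ = 798/1176 ≈ 0.67857.
Pooled p̂ = (1464+798)/(2354+1176) = 2262/3530 = 0.64079.
SE = √(p̂(1−p̂)(1/n₁+1/n₂)) = √(0.64079·0.35921·0.00127515) = √(0.00029351) = 0.01713.
z = (0.62192 − 0.67857)/0.01713 = -0.05665/0.01713 = -3.31.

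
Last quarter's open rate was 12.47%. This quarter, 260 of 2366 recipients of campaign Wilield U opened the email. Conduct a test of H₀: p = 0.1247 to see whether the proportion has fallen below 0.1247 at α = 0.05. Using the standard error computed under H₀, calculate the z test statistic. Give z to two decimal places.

z = -2.18

p̂ = 260/2366 ≈ 0.1099.
SE = √(p₀(1−p₀)/n) = √(0.10915/2366) = 0.0068.
z = (0.1099 − 0.1247)/0.0068 = -0.0148/0.0068 = -2.18.
p-value = P(Z < -2.180) ≈ 0.0146. With α = 0.05, reject H₀.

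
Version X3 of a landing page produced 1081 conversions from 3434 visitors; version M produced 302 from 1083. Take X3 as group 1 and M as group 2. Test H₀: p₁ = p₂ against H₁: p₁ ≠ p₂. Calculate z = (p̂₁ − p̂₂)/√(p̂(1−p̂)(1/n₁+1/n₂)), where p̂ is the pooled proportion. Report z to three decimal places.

z = 2.237

p̂₁ = 1081/3434 = 0.31479, p̂₂ = 302/1083 = 0.27886.
Pooled p̂ = (1081+302)/(3434+1083) = 1383/4517 = 0.30618.
SE = √(p̂(1−p̂)(1/n₁+1/n₂)) = √(0.30618·0.69382·0.00121457) = √(0.000258013) = 0.01606.
z = (0.31479 − 0.27886)/0.01606 = 0.03593/0.01606 = 2.237.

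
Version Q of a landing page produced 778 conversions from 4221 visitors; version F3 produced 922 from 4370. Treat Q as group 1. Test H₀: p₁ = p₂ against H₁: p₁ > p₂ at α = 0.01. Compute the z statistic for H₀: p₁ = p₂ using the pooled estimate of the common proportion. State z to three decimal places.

z = -3.102

p̂₁ = 778/4221 = 0.184317, p̂₂ = 922/4370 = 0.210984.
Pooled p̂ = (778+922)/(4221+4370) = 1700/8591 = 0.197882.
SE = √(p̂(1−p̂)(1/n₁+1/n₂)) = √(0.197882·0.802118·0.000465744) = √(7.39249e-05) = 0.008598.
z = (0.184317 − 0.210984)/0.008598 = -0.026667/0.008598 = -3.102.
p-value = P(Z > -3.102) ≈ 0.9990; since p > α = 0.01, fail to reject H₀.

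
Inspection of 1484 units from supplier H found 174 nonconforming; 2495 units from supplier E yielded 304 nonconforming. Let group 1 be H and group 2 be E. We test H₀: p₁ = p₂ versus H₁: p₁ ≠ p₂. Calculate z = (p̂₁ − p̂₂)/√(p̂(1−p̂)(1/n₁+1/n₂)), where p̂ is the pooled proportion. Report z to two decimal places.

p̂₁ = 174/1484 = 0.11725, p̂₂ = 304/2495 = 0.12184.
Pooled p̂ = (174+304)/(1484+2495) = 478/3979 = 0.12013.
SE = √(p̂(1−p̂)(1/n₁+1/n₂)) = √(0.12013·0.87987·0.00107466) = √(0.00011359) = 0.01066.
z = (0.11725 − 0.12184)/0.01066 = -0.00459/0.01066 = -0.43.

z = -0.43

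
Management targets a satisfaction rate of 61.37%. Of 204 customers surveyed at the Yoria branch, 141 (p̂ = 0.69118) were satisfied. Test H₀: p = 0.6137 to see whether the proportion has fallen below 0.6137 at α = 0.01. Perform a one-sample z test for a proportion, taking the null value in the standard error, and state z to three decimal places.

z = 2.273

p̂ = 141/204 ≈ 0.69118.
Under H₀, SE = √(0.6137·0.3863/204) = √(0.00116212) = 0.03409.
z = (0.69118 − 0.6137)/0.03409 = 0.07748/0.03409 = 2.273.
p-value = P(Z < 2.273) ≈ 0.9885. With α = 0.01, fail to reject H₀.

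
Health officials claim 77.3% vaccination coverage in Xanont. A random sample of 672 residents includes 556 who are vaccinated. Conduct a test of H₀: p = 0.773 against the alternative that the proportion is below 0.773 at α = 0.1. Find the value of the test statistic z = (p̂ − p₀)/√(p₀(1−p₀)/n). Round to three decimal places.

p̂ = 556/672 = 0.82738.
Standard error under H₀: √(0.773×0.227/672) = 0.01616.
z = (0.82738 − 0.773)/0.01616 = 0.05438/0.01616 = 3.365.
p-value = P(Z < 3.365) ≈ 0.9996. With α = 0.1, fail to reject H₀.

z = 3.365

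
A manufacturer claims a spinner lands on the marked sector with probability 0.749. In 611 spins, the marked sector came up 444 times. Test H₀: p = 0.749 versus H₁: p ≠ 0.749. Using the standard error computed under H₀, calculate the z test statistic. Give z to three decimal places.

z = -1.273

p̂ = 444/611 = 0.72668.
Under H₀, SE = √(0.749·0.251/611) = √(0.000307691) = 0.01754.
z = (0.72668 − 0.749)/0.01754 = -0.02232/0.01754 = -1.273.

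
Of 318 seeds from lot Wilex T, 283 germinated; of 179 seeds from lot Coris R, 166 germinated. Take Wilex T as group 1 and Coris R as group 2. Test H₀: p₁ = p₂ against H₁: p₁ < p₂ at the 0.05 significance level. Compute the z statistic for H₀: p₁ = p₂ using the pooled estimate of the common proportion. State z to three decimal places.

p̂₁ = 283/318 = 0.88994, p̂₂ = 166/179 = 0.92737.
Pooled p̂ = (283+166)/(318+179) = 449/497 = 0.90342.
SE = √(0.0872519 × 0.00873125) = 0.02760.
z = (0.88994 − 0.92737)/0.02760 = -0.03743/0.02760 = -1.356.
p-value = P(Z < -1.356) ≈ 0.0875. With α = 0.05, fail to reject H₀.

z = -1.356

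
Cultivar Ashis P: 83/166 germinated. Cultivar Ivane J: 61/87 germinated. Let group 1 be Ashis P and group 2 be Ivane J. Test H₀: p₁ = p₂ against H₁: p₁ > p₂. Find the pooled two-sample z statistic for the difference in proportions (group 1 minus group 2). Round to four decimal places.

p̂₁ = 83/166 = 0.500000, p̂₂ = 61/87 = 0.701149.
Pooled p̂ = (83+61)/(166+87) = 144/253 = 0.569170.
SE = √(p̂(1−p̂)(1/n₁+1/n₂)) = √(0.569170·0.430830·0.0175183) = √(0.00429577) = 0.065542.
z = (0.500000 − 0.701149)/0.065542 = -0.201149/0.065542 = -3.0690.
p-value = P(Z > -3.069) ≈ 0.9989.

z = -3.0690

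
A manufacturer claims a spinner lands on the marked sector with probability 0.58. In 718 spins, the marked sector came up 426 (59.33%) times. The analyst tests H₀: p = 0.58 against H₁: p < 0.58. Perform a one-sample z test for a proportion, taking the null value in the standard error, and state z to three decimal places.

z = 0.723

p̂ = 426/718 = 0.59331.
Standard error under H₀: √(0.58×0.42/718) = 0.01842.
z = (0.59331 − 0.58)/0.01842 = 0.01331/0.01842 = 0.723.
p-value = P(Z < 0.723) ≈ 0.7651.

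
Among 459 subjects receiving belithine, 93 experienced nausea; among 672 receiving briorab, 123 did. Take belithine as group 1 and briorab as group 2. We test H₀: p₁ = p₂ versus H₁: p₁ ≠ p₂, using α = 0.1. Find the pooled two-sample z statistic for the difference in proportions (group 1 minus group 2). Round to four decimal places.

p̂₁ = 93/459 = 0.2026144, p̂₂ = 123/672 = 0.1830357.
Pooled p̂ = (93+123)/(459+672) = 216/1131 = 0.1909814.
SE = √(p̂(1−p̂)(1/n₁+1/n₂)) = √(0.1909814·0.8090186·0.00366674) = √(0.00056654) = 0.0238021.
z = (0.2026144 − 0.1830357)/0.0238021 = 0.0195787/0.0238021 = 0.8226.
Two-sided p-value ≈ 2·Φ(−0.823) = 0.4108; since p > α = 0.1, fail to reject H₀.

z = 0.8226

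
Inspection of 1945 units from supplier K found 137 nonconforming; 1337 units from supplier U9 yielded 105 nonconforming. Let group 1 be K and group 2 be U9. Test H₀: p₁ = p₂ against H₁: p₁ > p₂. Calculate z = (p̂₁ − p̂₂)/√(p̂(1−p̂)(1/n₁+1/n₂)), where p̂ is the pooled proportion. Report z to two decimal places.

z = -0.87

p̂₁ = 137/1945 = 0.0704, p̂₂ = 105/1337 = 0.0785.
Pooled p̂ = (137+105)/(1945+1337) = 242/3282 = 0.0737.
SE = √(0.0682986 × 0.00126208) = 0.0093.
z = (0.0704 − 0.0785)/0.0093 = -0.0081/0.0093 = -0.87.
p-value = P(Z > -0.872) ≈ 0.8084.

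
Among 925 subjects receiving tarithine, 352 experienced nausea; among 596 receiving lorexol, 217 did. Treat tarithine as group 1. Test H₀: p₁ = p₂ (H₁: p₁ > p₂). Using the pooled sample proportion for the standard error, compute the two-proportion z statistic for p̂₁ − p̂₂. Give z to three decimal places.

p̂₁ = 352/925 ≈ 0.38054, p̂₂ = 217/596 ≈ 0.36409.
Pooled p̂ = (352+217)/(925+596) = 569/1521 = 0.37410.
SE = √(0.234148 × 0.00275893) = 0.02542.
z = (0.38054 − 0.36409)/0.02542 = 0.01645/0.02542 = 0.647.
p-value = P(Z > 0.647) ≈ 0.2588.

z = 0.647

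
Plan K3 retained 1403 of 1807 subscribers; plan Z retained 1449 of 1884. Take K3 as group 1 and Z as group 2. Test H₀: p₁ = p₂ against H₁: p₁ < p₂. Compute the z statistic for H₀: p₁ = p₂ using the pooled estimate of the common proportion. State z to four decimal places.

p̂₁ = 1403/1807 = 0.776425, p̂₂ = 1449/1884 = 0.769108.
Pooled p̂ = (1403+1449)/(1807+1884) = 2852/3691 = 0.772690.
SE = √(0.17564 × 0.00108419) = 0.013800.
z = (0.776425 − 0.769108)/0.013800 = 0.007317/0.013800 = 0.5302.

z = 0.5302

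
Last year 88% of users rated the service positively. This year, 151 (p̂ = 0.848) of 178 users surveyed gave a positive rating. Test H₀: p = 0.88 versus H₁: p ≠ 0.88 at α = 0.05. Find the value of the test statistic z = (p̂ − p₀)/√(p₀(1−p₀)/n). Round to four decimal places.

p̂ = 151/178 ≈ 0.848315.
Standard error under H₀: √(0.88×0.12/178) = 0.024357.
z = (0.848315 − 0.88)/0.024357 = -0.031685/0.024357 = -1.3009.
Two-sided p-value ≈ 2·Φ(−1.301) = 0.1933. With α = 0.05, fail to reject H₀.

z = -1.3009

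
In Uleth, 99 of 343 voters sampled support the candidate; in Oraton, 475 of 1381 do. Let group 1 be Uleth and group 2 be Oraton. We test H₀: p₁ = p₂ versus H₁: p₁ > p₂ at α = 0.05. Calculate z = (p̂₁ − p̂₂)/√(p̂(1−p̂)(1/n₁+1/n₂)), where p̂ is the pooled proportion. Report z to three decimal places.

z = -1.946

p̂₁ = 99/343 ≈ 0.28863, p̂₂ = 475/1381 ≈ 0.34395.
Pooled p̂ = (99+475)/(343+1381) = 574/1724 = 0.33295.
SE = √(p̂(1−p̂)(1/n₁+1/n₂)) = √(0.33295·0.66705·0.00363956) = √(0.000808323) = 0.02843.
z = (0.28863 − 0.34395)/0.02843 = -0.05532/0.02843 = -1.946.
p-value = P(Z > -1.946) ≈ 0.9742; since p > α = 0.05, fail to reject H₀.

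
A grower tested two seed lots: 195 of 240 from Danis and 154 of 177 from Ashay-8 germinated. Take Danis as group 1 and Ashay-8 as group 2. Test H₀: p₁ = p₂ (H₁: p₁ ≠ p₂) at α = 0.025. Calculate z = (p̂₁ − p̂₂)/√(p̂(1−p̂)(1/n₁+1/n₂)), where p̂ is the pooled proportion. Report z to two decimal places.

z = -1.57

p̂₁ = 195/240 = 0.8125, p̂₂ = 154/177 = 0.8701.
Pooled p̂ = (195+154)/(240+177) = 349/417 = 0.8369.
SE = √(p̂(1−p̂)(1/n₁+1/n₂)) = √(0.8369·0.1631·0.00981638) = √(0.00133972) = 0.0366.
z = (0.8125 − 0.8701)/0.0366 = -0.0576/0.0366 = -1.57.
Two-sided p-value ≈ 2·Φ(−1.572) = 0.1158. With α = 0.025, fail to reject H₀.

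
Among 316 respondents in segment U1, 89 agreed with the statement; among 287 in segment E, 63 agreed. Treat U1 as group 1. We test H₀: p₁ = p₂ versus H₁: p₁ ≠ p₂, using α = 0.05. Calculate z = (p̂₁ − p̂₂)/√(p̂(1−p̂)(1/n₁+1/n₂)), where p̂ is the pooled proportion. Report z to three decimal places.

z = 1.755

p̂₁ = 89/316 = 0.28165, p̂₂ = 63/287 = 0.21951.
Pooled p̂ = (89+63)/(316+287) = 152/603 = 0.25207.
SE = √(p̂(1−p̂)(1/n₁+1/n₂)) = √(0.25207·0.74793·0.00664888) = √(0.00125353) = 0.03541.
z = (0.28165 − 0.21951)/0.03541 = 0.06214/0.03541 = 1.755.
p-value = 2·P(Z > 1.755) ≈ 0.0793. With α = 0.05, fail to reject H₀.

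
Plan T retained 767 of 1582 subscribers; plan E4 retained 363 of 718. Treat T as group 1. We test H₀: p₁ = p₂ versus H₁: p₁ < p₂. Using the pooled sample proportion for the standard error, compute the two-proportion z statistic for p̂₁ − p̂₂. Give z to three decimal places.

p̂₁ = 767/1582 ≈ 0.48483, p̂₂ = 363/718 ≈ 0.50557.
Pooled p̂ = (767+363)/(1582+718) = 1130/2300 = 0.49130.
SE = √(0.249924 × 0.00202487) = 0.02250.
z = (0.48483 − 0.50557)/0.02250 = -0.02074/0.02250 = -0.922.
p-value = P(Z < -0.922) ≈ 0.1783.

z = -0.922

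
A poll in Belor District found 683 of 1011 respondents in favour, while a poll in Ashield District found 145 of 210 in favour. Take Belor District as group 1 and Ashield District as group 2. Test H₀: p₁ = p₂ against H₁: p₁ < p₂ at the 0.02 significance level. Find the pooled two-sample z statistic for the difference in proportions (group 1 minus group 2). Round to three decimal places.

p̂₁ = 683/1011 ≈ 0.67557, p̂₂ = 145/210 ≈ 0.69048.
Pooled p̂ = (683+145)/(1011+210) = 828/1221 = 0.67813.
SE = √(0.218269 × 0.00575102) = 0.03543.
z = (0.67557 − 0.69048)/0.03543 = -0.01491/0.03543 = -0.421.
p-value = P(Z < -0.421) ≈ 0.3370; since p > α = 0.02, fail to reject H₀.

z = -0.421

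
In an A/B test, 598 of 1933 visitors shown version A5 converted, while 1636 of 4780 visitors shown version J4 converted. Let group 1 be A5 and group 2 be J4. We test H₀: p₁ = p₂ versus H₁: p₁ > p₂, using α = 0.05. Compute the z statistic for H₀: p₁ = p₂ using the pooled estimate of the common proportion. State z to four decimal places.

p̂₁ = 598/1933 = 0.309364, p̂₂ = 1636/4780 = 0.342259.
Pooled p̂ = (598+1636)/(1933+4780) = 2234/6713 = 0.332787.
SE = √(0.22204 × 0.000726536) = 0.012701.
z = (0.309364 − 0.342259)/0.012701 = -0.032895/0.012701 = -2.5900.
p-value = P(Z > -2.590) ≈ 0.9952; since p > α = 0.05, fail to reject H₀.

z = -2.5900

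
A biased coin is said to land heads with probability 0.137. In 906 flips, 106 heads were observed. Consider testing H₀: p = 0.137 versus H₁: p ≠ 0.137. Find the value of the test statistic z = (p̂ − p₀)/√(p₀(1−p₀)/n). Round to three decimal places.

z = -1.751

p̂ = 106/906 = 0.11700.
SE = √(p₀(1−p₀)/n) = √(0.11823/906) = 0.01142.
z = (0.11700 − 0.137)/0.01142 = -0.02000/0.01142 = -1.751.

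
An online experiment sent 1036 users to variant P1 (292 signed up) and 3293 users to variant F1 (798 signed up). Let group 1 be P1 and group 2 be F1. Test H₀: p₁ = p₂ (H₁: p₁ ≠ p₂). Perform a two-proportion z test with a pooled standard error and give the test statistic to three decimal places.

z = 2.556

p̂₁ = 292/1036 ≈ 0.28185, p̂₂ = 798/3293 ≈ 0.24233.
Pooled p̂ = (292+798)/(1036+3293) = 1090/4329 = 0.25179.
SE = √(p̂(1−p̂)(1/n₁+1/n₂)) = √(0.25179·0.74821·0.00126893) = √(0.000239055) = 0.01546.
z = (0.28185 − 0.24233)/0.01546 = 0.03952/0.01546 = 2.556.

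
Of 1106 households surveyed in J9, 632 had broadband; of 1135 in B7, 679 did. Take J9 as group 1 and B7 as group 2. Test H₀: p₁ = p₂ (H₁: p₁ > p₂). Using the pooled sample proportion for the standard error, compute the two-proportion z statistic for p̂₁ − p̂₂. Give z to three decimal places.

z = -1.288

p̂₁ = 632/1106 ≈ 0.57143, p̂₂ = 679/1135 ≈ 0.59824.
Pooled p̂ = (632+679)/(1106+1135) = 1311/2241 = 0.58501.
SE = √(0.242774 × 0.00178522) = 0.02082.
z = (0.57143 − 0.59824)/0.02082 = -0.02681/0.02082 = -1.288.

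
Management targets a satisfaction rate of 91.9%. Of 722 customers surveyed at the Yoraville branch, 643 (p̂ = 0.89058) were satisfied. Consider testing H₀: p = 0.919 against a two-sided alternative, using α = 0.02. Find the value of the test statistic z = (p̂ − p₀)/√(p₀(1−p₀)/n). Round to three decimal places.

z = -2.799

p̂ = 643/722 = 0.890582.
SE = √(p₀(1−p₀)/n) = √(0.074439/722) = 0.010154.
z = (0.890582 − 0.919)/0.010154 = -0.028418/0.010154 = -2.799.
Two-sided p-value ≈ 2·Φ(−2.799) = 0.0051. With α = 0.02, reject H₀.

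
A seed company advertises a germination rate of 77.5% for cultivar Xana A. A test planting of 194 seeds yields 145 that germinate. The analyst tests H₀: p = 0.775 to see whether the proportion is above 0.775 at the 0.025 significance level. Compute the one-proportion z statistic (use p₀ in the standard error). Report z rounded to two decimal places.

p̂ = 145/194 ≈ 0.7474.
SE = √(p₀(1−p₀)/n) = √(0.17437/194) = 0.0300.
z = (0.7474 − 0.775)/0.0300 = -0.0276/0.0300 = -0.92.
p-value = P(Z > -0.920) ≈ 0.8212, so at α = 0.025 we fail to reject H₀.

z = -0.92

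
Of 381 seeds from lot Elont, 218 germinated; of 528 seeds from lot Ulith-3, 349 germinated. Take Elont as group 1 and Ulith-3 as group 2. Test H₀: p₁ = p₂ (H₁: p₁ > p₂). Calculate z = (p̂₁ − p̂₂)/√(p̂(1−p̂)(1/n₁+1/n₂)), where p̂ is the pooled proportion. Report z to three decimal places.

z = -2.727

p̂₁ = 218/381 = 0.57218, p̂₂ = 349/528 = 0.66098.
Pooled p̂ = (218+349)/(381+528) = 567/909 = 0.62376.
SE = √(p̂(1−p̂)(1/n₁+1/n₂)) = √(0.62376·0.37624·0.00451861) = √(0.00106044) = 0.03256.
z = (0.57218 − 0.66098)/0.03256 = -0.08880/0.03256 = -2.727.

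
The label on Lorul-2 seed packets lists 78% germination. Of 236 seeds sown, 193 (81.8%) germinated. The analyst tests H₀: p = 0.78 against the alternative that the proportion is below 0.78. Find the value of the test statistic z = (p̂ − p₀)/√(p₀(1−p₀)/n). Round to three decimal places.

p̂ = 193/236 = 0.81780.
Under H₀, SE = √(0.78·0.22/236) = √(0.000727119) = 0.02697.
z = (0.81780 − 0.78)/0.02697 = 0.03780/0.02697 = 1.402.

z = 1.402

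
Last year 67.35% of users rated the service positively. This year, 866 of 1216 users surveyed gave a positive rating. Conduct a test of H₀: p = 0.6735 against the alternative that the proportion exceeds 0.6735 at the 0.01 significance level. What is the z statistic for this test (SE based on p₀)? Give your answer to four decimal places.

z = 2.8757

p̂ = 866/1216 ≈ 0.7121711.
Under H₀, SE = √(0.6735·0.3265/1216) = √(0.000180837) = 0.0134476.
z = (0.7121711 − 0.6735)/0.0134476 = 0.0386711/0.0134476 = 2.8757.
p-value = P(Z > 2.876) ≈ 0.0020. With α = 0.01, reject H₀.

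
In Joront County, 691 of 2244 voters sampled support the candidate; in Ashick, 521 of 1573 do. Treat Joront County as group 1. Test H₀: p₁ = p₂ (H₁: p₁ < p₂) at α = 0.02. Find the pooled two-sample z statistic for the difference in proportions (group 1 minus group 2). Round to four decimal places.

p̂₁ = 691/2244 ≈ 0.307932, p̂₂ = 521/1573 ≈ 0.331214.
Pooled p̂ = (691+521)/(2244+1573) = 1212/3817 = 0.317527.
SE = √(p̂(1−p̂)(1/n₁+1/n₂)) = √(0.317527·0.682473·0.00108136) = √(0.000234335) = 0.015308.
z = (0.307932 − 0.331214)/0.015308 = -0.023282/0.015308 = -1.5209.
p-value = P(Z < -1.521) ≈ 0.0641. With α = 0.02, fail to reject H₀.

z = -1.5209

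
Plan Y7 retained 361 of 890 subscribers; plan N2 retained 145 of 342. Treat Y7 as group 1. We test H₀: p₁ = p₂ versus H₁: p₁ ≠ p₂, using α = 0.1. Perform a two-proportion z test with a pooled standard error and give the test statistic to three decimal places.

z = -0.587

p̂₁ = 361/890 = 0.40562, p̂₂ = 145/342 = 0.42398.
Pooled p̂ = (361+145)/(890+342) = 506/1232 = 0.41071.
SE = √(p̂(1−p̂)(1/n₁+1/n₂)) = √(0.41071·0.58929·0.00404757) = √(0.000979626) = 0.03130.
z = (0.40562 − 0.42398)/0.03130 = -0.01836/0.03130 = -0.587.
p-value = 2·P(Z > 0.587) ≈ 0.5575; since p > α = 0.1, fail to reject H₀.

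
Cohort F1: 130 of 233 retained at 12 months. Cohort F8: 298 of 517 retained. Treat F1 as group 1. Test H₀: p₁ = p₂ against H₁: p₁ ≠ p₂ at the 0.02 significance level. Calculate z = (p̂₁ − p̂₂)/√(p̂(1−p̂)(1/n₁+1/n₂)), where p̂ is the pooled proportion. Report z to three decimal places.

p̂₁ = 130/233 ≈ 0.55794, p̂₂ = 298/517 ≈ 0.57640.
Pooled p̂ = (130+298)/(233+517) = 428/750 = 0.57067.
SE = √(p̂(1−p̂)(1/n₁+1/n₂)) = √(0.57067·0.42933·0.00622608) = √(0.00152543) = 0.03906.
z = (0.55794 − 0.57640)/0.03906 = -0.01846/0.03906 = -0.473.
p-value = 2·P(Z > 0.473) ≈ 0.6364, so at α = 0.02 we fail to reject H₀.

z = -0.473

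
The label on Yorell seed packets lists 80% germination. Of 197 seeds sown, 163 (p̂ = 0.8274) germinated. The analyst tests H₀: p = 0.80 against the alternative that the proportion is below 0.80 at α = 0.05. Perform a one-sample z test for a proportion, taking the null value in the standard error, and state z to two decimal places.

p̂ = 163/197 ≈ 0.8274.
SE = √(p₀(1−p₀)/n) = √(0.16/197) = 0.0285.
z = (0.8274 − 0.8)/0.0285 = 0.0274/0.0285 = 0.96.
p-value = P(Z < 0.962) ≈ 0.8319. With α = 0.05, fail to reject H₀.

z = 0.96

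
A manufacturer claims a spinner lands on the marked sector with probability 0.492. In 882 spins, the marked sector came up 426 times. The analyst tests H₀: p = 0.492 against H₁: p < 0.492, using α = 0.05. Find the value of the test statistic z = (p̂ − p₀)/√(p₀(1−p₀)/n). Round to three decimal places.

p̂ = 426/882 = 0.48299.
SE = √(p₀(1−p₀)/n) = √(0.24994/882) = 0.01683.
z = (0.48299 − 0.492)/0.01683 = -0.00901/0.01683 = -0.535.
p-value = P(Z < -0.535) ≈ 0.2963. With α = 0.05, fail to reject H₀.

z = -0.535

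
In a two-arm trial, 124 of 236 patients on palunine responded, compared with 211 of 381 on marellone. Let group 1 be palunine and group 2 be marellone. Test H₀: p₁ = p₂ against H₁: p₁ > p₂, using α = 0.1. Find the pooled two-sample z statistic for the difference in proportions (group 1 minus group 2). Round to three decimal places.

p̂₁ = 124/236 = 0.52542, p̂₂ = 211/381 = 0.55381.
Pooled p̂ = (124+211)/(236+381) = 335/617 = 0.54295.
SE = √(0.248155 × 0.00686196) = 0.04127.
z = (0.52542 − 0.55381)/0.04127 = -0.02839/0.04127 = -0.688.
p-value = P(Z > -0.688) ≈ 0.7542. With α = 0.1, fail to reject H₀.

z = -0.688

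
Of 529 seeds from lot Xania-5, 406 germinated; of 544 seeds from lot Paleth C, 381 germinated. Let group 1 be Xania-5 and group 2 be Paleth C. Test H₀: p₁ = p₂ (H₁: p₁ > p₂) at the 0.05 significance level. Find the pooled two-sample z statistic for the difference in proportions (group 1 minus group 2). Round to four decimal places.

z = 2.4860

p̂₁ = 406/529 = 0.7674858, p̂₂ = 381/544 = 0.7003676.
Pooled p̂ = (406+381)/(529+544) = 787/1073 = 0.7334576.
SE = √(p̂(1−p̂)(1/n₁+1/n₂)) = √(0.7334576·0.2665424·0.00372859) = √(0.000728931) = 0.0269987.
z = (0.7674858 − 0.7003676)/0.0269987 = 0.0671182/0.0269987 = 2.4860.
p-value = P(Z > 2.486) ≈ 0.0065. With α = 0.05, reject H₀.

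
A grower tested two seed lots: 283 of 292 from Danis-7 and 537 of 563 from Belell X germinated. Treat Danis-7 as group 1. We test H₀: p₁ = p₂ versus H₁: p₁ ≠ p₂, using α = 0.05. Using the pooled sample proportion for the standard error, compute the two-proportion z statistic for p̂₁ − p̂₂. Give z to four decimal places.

z = 1.0749

p̂₁ = 283/292 ≈ 0.969178, p̂₂ = 537/563 ≈ 0.953819.
Pooled p̂ = (283+537)/(292+563) = 820/855 = 0.959064.
SE = √(0.0392599 × 0.00520086) = 0.014289.
z = (0.969178 − 0.953819)/0.014289 = 0.015359/0.014289 = 1.0749.
p-value = 2·P(Z > 1.075) ≈ 0.2824, so at α = 0.05 we fail to reject H₀.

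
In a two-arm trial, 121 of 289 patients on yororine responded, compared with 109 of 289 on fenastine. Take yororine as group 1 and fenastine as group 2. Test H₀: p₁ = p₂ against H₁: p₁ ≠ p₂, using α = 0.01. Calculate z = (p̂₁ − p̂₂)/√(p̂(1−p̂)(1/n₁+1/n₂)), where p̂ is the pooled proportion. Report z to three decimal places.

z = 1.020

p̂₁ = 121/289 = 0.41869, p̂₂ = 109/289 = 0.37716.
Pooled p̂ = (121+109)/(289+289) = 230/578 = 0.39792.
SE = √(0.23958 × 0.00692042) = 0.04072.
z = (0.41869 − 0.37716)/0.04072 = 0.04153/0.04072 = 1.020.
Two-sided p-value ≈ 2·Φ(−1.020) = 0.3078, so at α = 0.01 we fail to reject H₀.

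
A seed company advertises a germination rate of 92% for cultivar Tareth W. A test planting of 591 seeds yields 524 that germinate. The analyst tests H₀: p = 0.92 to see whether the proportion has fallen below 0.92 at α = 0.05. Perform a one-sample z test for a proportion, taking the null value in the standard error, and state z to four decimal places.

p̂ = 524/591 ≈ 0.8866328.
Standard error under H₀: √(0.92×0.08/591) = 0.0111595.
z = (0.8866328 − 0.92)/0.0111595 = -0.0333672/0.0111595 = -2.9900.
p-value = P(Z < -2.990) ≈ 0.0014. With α = 0.05, reject H₀.

z = -2.9900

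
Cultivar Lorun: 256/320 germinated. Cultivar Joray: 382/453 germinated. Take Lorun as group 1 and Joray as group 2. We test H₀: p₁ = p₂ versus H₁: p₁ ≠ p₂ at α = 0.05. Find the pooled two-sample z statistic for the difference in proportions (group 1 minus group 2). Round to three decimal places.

z = -1.561

p̂₁ = 256/320 = 0.80000, p̂₂ = 382/453 = 0.84327.
Pooled p̂ = (256+382)/(320+453) = 638/773 = 0.82536.
SE = √(p̂(1−p̂)(1/n₁+1/n₂)) = √(0.82536·0.17464·0.00533251) = √(0.000768647) = 0.02772.
z = (0.80000 − 0.84327)/0.02772 = -0.04327/0.02772 = -1.561.
Two-sided p-value ≈ 2·Φ(−1.561) = 0.1186. With α = 0.05, fail to reject H₀.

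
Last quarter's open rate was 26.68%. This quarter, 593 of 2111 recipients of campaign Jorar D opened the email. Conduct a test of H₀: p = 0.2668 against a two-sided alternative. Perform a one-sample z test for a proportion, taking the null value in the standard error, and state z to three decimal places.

p̂ = 593/2111 = 0.280910.
Under H₀, SE = √(0.2668·0.7332/2111) = √(9.26659e-05) = 0.009626.
z = (0.280910 − 0.2668)/0.009626 = 0.014110/0.009626 = 1.466.
Two-sided p-value ≈ 2·Φ(−1.466) = 0.1427.

z = 1.466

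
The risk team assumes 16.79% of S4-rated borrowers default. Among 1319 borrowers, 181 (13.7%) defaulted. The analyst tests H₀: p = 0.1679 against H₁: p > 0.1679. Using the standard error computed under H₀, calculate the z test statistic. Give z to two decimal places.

z = -2.98

p̂ = 181/1319 = 0.1372.
Standard error under H₀: √(0.1679×0.8321/1319) = 0.0103.
z = (0.1372 − 0.1679)/0.0103 = -0.0307/0.0103 = -2.98.
p-value = P(Z > -2.981) ≈ 0.9986.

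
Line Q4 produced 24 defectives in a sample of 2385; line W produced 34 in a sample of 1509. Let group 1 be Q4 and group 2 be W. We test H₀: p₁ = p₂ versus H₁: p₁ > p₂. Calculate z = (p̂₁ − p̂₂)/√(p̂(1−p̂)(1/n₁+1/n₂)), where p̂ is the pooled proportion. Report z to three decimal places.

p̂₁ = 24/2385 ≈ 0.0100629, p̂₂ = 34/1509 ≈ 0.0225315.
Pooled p̂ = (24+34)/(2385+1509) = 58/3894 = 0.0148947.
SE = √(p̂(1−p̂)(1/n₁+1/n₂)) = √(0.0148947·0.9851053·0.00108198) = √(1.58757e-05) = 0.0039844.
z = (0.0100629 − 0.0225315)/0.0039844 = -0.0124686/0.0039844 = -3.129.
p-value = P(Z > -3.129) ≈ 0.9991.

z = -3.129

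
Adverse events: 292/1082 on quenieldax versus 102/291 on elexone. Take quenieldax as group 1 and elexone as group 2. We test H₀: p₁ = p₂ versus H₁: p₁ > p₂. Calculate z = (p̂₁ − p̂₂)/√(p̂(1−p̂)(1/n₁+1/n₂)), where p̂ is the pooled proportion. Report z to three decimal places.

z = -2.700

p̂₁ = 292/1082 = 0.26987, p̂₂ = 102/291 = 0.35052.
Pooled p̂ = (292+102)/(1082+291) = 394/1373 = 0.28696.
SE = √(0.204615 × 0.00436064) = 0.02987.
z = (0.26987 − 0.35052)/0.02987 = -0.08065/0.02987 = -2.700.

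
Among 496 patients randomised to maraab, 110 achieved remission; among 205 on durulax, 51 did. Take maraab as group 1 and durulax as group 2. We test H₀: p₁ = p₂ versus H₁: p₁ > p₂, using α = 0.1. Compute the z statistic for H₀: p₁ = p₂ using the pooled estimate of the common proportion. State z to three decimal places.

p̂₁ = 110/496 ≈ 0.22177, p̂₂ = 51/205 ≈ 0.24878.
Pooled p̂ = (110+51)/(496+205) = 161/701 = 0.22967.
SE = √(0.176923 × 0.00689418) = 0.03492.
z = (0.22177 − 0.24878)/0.03492 = -0.02701/0.03492 = -0.773.
p-value = P(Z > -0.773) ≈ 0.7803, so at α = 0.1 we fail to reject H₀.

z = -0.773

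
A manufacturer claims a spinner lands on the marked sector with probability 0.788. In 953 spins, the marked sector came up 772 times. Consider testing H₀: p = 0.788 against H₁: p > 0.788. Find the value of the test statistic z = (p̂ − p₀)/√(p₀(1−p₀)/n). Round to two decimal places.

z = 1.67

p̂ = 772/953 ≈ 0.8101.
Standard error under H₀: √(0.788×0.212/953) = 0.0132.
z = (0.8101 − 0.788)/0.0132 = 0.0221/0.0132 = 1.67.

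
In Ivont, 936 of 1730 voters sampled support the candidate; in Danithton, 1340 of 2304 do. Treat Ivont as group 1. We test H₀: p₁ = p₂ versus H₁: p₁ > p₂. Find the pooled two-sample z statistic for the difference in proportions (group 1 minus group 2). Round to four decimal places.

z = -2.5710

p̂₁ = 936/1730 = 0.541040, p̂₂ = 1340/2304 = 0.581597.
Pooled p̂ = (936+1340)/(1730+2304) = 2276/4034 = 0.564204.
SE = √(0.245878 × 0.00101206) = 0.015775.
z = (0.541040 − 0.581597)/0.015775 = -0.040557/0.015775 = -2.5710.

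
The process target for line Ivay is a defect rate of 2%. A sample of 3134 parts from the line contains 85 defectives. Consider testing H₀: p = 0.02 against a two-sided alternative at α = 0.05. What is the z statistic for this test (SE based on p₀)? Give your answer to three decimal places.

z = 2.848

p̂ = 85/3134 ≈ 0.02712.
Standard error under H₀: √(0.02×0.98/3134) = 0.00250.
z = (0.02712 − 0.02)/0.00250 = 0.00712/0.00250 = 2.848.
Two-sided p-value ≈ 2·Φ(−2.848) = 0.0044, so at α = 0.05 we reject H₀.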